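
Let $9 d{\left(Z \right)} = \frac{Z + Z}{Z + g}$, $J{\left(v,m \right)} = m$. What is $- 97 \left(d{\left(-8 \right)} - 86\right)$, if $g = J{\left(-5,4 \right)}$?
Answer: $\frac{74690}{9} \approx 8298.9$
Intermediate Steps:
$g = 4$
$d{\left(Z \right)} = \frac{2 Z}{9 \left(4 + Z\right)}$ ($d{\left(Z \right)} = \frac{\left(Z + Z\right) \frac{1}{Z + 4}}{9} = \frac{2 Z \frac{1}{4 + Z}}{9} = \frac{2 Z}{9 \left(4 + Z\right)}$)
$- 97 \left(d{\left(-8 \right)} - 86\right) = - 97 \left(\frac{2}{9} \left(-8\right) \frac{1}{4 - 8} - 86\right) = - 97 \left(\frac{2}{9} \left(-8\right) \frac{1}{-4} - 86\right) = - 97 \left(\frac{2}{9} \left(-8\right) \left(- \frac{1}{4}\right) - 86\right) = - 97 \left(\frac{4}{9} - 86\right) = \left(-97\right) \left(- \frac{770}{9}\right) = \frac{74690}{9}$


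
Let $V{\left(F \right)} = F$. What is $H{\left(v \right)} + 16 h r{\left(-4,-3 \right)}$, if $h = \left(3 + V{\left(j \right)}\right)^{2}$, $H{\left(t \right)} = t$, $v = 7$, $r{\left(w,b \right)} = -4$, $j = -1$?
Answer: $-249$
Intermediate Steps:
$h = 4$ ($h = \left(3 - 1\right)^{2} = 2^{2} = 4$)
$H{\left(v \right)} + 16 h r{\left(-4,-3 \right)} = 7 + 16 \cdot 4 \left(-4\right) = 7 + 16 \left(-16\right) = 7 - 256 = -249$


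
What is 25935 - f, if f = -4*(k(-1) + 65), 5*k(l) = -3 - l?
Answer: 130967/5 ≈ 26193.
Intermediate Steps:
k(l) = -3/5 - l/5 (k(l) = (-3 - l)/5 = -3/5 - l/5)
f = -1292/5 (f = -4*((-3/5 - 1/5*(-1)) + 65) = -4*((-3/5 + 1/5) + 65) = -4*(-2/5 + 65) = -4*323/5 = -1292/5 ≈ -258.40)
25935 - f = 25935 - 1*(-1292/5) = 25935 + 1292/5 = 130967/5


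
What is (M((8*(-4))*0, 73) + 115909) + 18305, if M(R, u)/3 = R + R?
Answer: 134214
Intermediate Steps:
M(R, u) = 6*R (M(R, u) = 3*(R + R) = 3*(2*R) = 6*R)
(M((8*(-4))*0, 73) + 115909) + 18305 = (6*((8*(-4))*0) + 115909) + 18305 = (6*(-32*0) + 115909) + 18305 = (6*0 + 115909) + 18305 = (0 + 115909) + 18305 = 115909 + 18305 = 134214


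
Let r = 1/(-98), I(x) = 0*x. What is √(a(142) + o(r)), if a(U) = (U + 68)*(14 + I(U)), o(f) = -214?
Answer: √2726 ≈ 52.211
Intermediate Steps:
I(x) = 0
r = -1/98 ≈ -0.010204
a(U) = 952 + 14*U (a(U) = (U + 68)*(14 + 0) = (68 + U)*14 = 952 + 14*U)
√(a(142) + o(r)) = √((952 + 14*142) - 214) = √((952 + 1988) - 214) = √(2940 - 214) = √2726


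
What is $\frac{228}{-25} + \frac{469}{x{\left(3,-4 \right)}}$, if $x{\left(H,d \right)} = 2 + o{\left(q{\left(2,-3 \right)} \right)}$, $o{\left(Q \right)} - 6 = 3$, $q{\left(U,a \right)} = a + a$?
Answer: $\frac{9217}{275} \approx 33.516$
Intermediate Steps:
$q{\left(U,a \right)} = 2 a$
$o{\left(Q \right)} = 9$ ($o{\left(Q \right)} = 6 + 3 = 9$)
$x{\left(H,d \right)} = 11$ ($x{\left(H,d \right)} = 2 + 9 = 11$)
$\frac{228}{-25} + \frac{469}{x{\left(3,-4 \right)}} = \frac{228}{-25} + \frac{469}{11} = 228 \left(- \frac{1}{25}\right) + 469 \cdot \frac{1}{11} = - \frac{228}{25} + \frac{469}{11} = \frac{9217}{275}$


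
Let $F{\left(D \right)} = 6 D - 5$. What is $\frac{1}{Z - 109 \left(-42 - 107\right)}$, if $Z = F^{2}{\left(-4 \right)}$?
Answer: $\frac{1}{17082} \approx 5.8541 \cdot 10^{-5}$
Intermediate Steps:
$F{\left(D \right)} = -5 + 6 D$
$Z = 841$ ($Z = \left(-5 + 6 \left(-4\right)\right)^{2} = \left(-5 - 24\right)^{2} = \left(-29\right)^{2} = 841$)
$\frac{1}{Z - 109 \left(-42 - 107\right)} = \frac{1}{841 - 109 \left(-42 - 107\right)} = \frac{1}{841 - -16241} = \frac{1}{841 + 16241} = \frac{1}{17082}$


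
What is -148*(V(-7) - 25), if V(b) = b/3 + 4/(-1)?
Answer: 13912/3 ≈ 4637.3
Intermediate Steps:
V(b) = -4 + b/3 (V(b) = b*(⅓) + 4*(-1) = b/3 - 4 = -4 + b/3)
-148*(V(-7) - 25) = -148*((-4 + (⅓)*(-7)) - 25) = -148*((-4 - 7/3) - 25) = -148*(-19/3 - 25) = -148*(-94/3) = 13912/3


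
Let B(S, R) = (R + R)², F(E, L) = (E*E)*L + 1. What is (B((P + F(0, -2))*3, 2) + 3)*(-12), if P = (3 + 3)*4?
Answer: -228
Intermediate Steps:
P = 24 (P = 6*4 = 24)
F(E, L) = 1 + L*E² (F(E, L) = E²*L + 1 = L*E² + 1 = 1 + L*E²)
B(S, R) = 4*R² (B(S, R) = (2*R)² = 4*R²)
(B((P + F(0, -2))*3, 2) + 3)*(-12) = (4*2² + 3)*(-12) = (4*4 + 3)*(-12) = (16 + 3)*(-12) = 19*(-12) = -228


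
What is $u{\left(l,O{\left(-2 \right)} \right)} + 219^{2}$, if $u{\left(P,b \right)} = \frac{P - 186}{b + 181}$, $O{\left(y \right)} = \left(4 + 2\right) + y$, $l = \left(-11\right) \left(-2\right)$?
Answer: $\frac{8872621}{185} \approx 47960.0$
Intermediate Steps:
$l = 22$
$O{\left(y \right)} = 6 + y$
$u{\left(P,b \right)} = \frac{-186 + P}{181 + b}$
$u{\left(l,O{\left(-2 \right)} \right)} + 219^{2} = \frac{-186 + 22}{181 + \left(6 - 2\right)} + 219^{2} = \frac{1}{181 + 4} \left(-164\right) + 47961 = \frac{1}{185} \left(-164\right) + 47961 = - \frac{164}{185} + 47961 = \frac{8872621}{185}$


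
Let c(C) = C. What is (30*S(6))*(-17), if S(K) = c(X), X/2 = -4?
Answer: 4080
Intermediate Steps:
X = -8 (X = 2*(-4) = -8)
S(K) = -8
(30*S(6))*(-17) = (30*(-8))*(-17) = -240*(-17) = 4080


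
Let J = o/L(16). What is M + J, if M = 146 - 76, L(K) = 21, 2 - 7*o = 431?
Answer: 3287/49 ≈ 67.082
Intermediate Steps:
o = -429/7 (o = 2/7 - ⅐*431 = 2/7 - 431/7 = -429/7 ≈ -61.286)
M = 70
J = -143/49 (J = -429/7/21 = -429/7*1/21 = -143/49 ≈ -2.9184)
M + J = 70 - 143/49 = 3287/49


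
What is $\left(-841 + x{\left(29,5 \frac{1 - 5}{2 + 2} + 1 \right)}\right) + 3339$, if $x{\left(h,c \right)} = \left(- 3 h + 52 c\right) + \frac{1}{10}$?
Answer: $\frac{22031}{10} \approx 2203.1$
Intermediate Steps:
$x{\left(h,c \right)} = \frac{1}{10} - 3 h + 52 c$ ($x{\left(h,c \right)} = \left(- 3 h + 52 c\right) + \frac{1}{10} = \frac{1}{10} - 3 h + 52 c$)
$\left(-841 + x{\left(29,5 \frac{1 - 5}{2 + 2} + 1 \right)}\right) + 3339 = \left(-841 + \left(\frac{1}{10} - 87 + 52 \left(5 \frac{1 - 5}{2 + 2} + 1\right)\right)\right) + 3339 = \left(-841 + \left(\frac{1}{10} - 87 + 52 \left(5 \left(- \frac{4}{4}\right) + 1\right)\right)\right) + 3339 = \left(-841 + \left(\frac{1}{10} - 87 + 52 \left(5 \left(\left(-4\right) \frac{1}{4}\right) + 1\right)\right)\right) + 3339 = \left(-841 + \left(\frac{1}{10} - 87 + 52 \left(5 \left(-1\right) + 1\right)\right)\right) + 3339 = \left(-841 + \left(\frac{1}{10} - 87 + 52 \left(-5 + 1\right)\right)\right) + 3339 = \left(-841 + \left(\frac{1}{10} - 87 + 52 \left(-4\right)\right)\right) + 3339 = \left(-841 - \frac{2949}{10}\right) + 3339 = - \frac{11359}{10} + 3339 = \frac{22031}{10}$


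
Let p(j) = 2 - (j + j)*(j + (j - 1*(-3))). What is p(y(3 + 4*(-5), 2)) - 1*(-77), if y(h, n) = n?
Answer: 51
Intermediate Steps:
p(j) = 2 - 2*j*(3 + 2*j) (p(j) = 2 - 2*j*(j + (j + 3)) = 2 - 2*j*(j + (3 + j)) = 2 - 2*j*(3 + 2*j))
p(y(3 + 4*(-5), 2)) - 1*(-77) = (2 - 6*2 - 4*2²) - 1*(-77) = (2 - 12 - 4*4) + 77 = (2 - 12 - 16) + 77 = -26 + 77 = 51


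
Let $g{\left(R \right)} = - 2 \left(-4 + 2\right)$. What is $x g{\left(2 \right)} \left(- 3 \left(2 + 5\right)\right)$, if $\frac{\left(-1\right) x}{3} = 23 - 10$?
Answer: $3276$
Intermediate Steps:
$x = -39$ ($x = - 3 \left(23 - 10\right) = \left(-3\right) 13 = -39$)
$g{\left(R \right)} = 4$ ($g{\left(R \right)} = \left(-2\right) \left(-2\right) = 4$)
$x g{\left(2 \right)} \left(- 3 \left(2 + 5\right)\right) = \left(-39\right) 4 \left(- 3 \left(2 + 5\right)\right) = - 156 \left(\left(-3\right) 7\right) = \left(-156\right) \left(-21\right) = 3276$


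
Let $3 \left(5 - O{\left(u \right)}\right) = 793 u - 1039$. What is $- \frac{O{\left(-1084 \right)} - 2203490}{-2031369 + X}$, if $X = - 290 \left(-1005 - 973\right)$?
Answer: $- \frac{5749804}{4373247} \approx -1.3148$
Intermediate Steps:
$X = 573620$ ($X = \left(-290\right) \left(-1978\right) = 573620$)
$O{\left(u \right)} = \frac{1054}{3} - \frac{793 u}{3}$ ($O{\left(u \right)} = 5 - \frac{793 u - 1039}{3} = 5 - \frac{-1039 + 793 u}{3} = 5 - \left(- \frac{1039}{3} + \frac{793 u}{3}\right) = \frac{1054}{3} - \frac{793 u}{3}$)
$- \frac{O{\left(-1084 \right)} - 2203490}{-2031369 + X} = - \frac{\left(\frac{1054}{3} - - \frac{859612}{3}\right) - 2203490}{-2031369 + 573620} = - \frac{\left(\frac{1054}{3} + \frac{859612}{3}\right) - 2203490}{-1457749} = - \frac{\left(\frac{860666}{3} - 2203490\right) \left(-1\right)}{1457749} = - \frac{\left(-5749804\right) \left(-1\right)}{3 \cdot 1457749} = \left(-1\right) \frac{5749804}{4373247} = - \frac{5749804}{4373247}$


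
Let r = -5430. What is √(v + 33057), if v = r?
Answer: √27627 ≈ 166.21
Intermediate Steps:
v = -5430
√(v + 33057) = √(-5430 + 33057) = √27627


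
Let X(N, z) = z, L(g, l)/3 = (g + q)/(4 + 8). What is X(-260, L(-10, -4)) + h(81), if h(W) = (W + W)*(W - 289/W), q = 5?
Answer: 50171/4 ≈ 12543.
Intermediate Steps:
L(g, l) = 5/4 + g/4 (L(g, l) = 3*((g + 5)/(4 + 8)) = 3*((5 + g)/12) = 3*((5 + g)*(1/12)) = 3*(5/12 + g/12) = 5/4 + g/4)
h(W) = 2*W*(W - 289/W) (h(W) = (2*W)*(W - 289/W) = 2*W*(W - 289/W))
X(-260, L(-10, -4)) + h(81) = (5/4 + (¼)*(-10)) + (-578 + 2*81²) = (5/4 - 5/2) + (-578 + 2*6561) = -5/4 + (-578 + 13122) = -5/4 + 12544 = 50171/4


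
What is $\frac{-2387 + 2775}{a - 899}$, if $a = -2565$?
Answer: $- \frac{97}{866} \approx -0.11201$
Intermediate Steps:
$\frac{-2387 + 2775}{a - 899} = \frac{-2387 + 2775}{-2565 - 899} = \frac{388}{-3464} = 388 \left(- \frac{1}{3464}\right) = - \frac{97}{866}$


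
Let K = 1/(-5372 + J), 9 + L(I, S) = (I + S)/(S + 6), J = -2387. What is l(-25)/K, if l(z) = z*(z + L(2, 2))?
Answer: -12996325/2 ≈ -6.4982e+6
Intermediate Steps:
L(I, S) = -9 + (I + S)/(6 + S) (L(I, S) = -9 + (I + S)/(S + 6) = -9 + (I + S)/(6 + S))
l(z) = z*(-17/2 + z) (l(z) = z*(z + (-54 + 2 - 8*2)/(6 + 2)) = z*(z + (-54 + 2 - 16)/8) = z*(z + (⅛)*(-68)) = z*(z - 17/2) = z*(-17/2 + z))
K = -1/7759 (K = 1/(-5372 - 2387) = 1/(-7759) = -1/7759 ≈ -0.00012888)
l(-25)/K = ((½)*(-25)*(-17 + 2*(-25)))/(-1/7759) = ((½)*(-25)*(-17 - 50))*(-7759) = ((½)*(-25)*(-67))*(-7759) = (1675/2)*(-7759) = -12996325/2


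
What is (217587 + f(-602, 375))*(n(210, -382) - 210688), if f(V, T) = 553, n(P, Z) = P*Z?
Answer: -63458671120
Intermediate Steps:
(217587 + f(-602, 375))*(n(210, -382) - 210688) = (217587 + 553)*(210*(-382) - 210688) = 218140*(-80220 - 210688) = 218140*(-290908) = -63458671120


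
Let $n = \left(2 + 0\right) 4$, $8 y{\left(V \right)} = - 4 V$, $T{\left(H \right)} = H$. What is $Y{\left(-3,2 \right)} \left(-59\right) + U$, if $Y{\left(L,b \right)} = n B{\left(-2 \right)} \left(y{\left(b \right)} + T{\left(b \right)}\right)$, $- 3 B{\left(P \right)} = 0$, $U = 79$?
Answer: $79$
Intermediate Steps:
$y{\left(V \right)} = - \frac{V}{2}$ ($y{\left(V \right)} = \frac{\left(-4\right) V}{8} = - \frac{V}{2}$)
$B{\left(P \right)} = 0$ ($B{\left(P \right)} = \left(- \frac{1}{3}\right) 0 = 0$)
$n = 8$ ($n = 2 \cdot 4 = 8$)
$Y{\left(L,b \right)} = 0$ ($Y{\left(L,b \right)} = 8 \cdot 0 \left(- \frac{b}{2} + b\right) = 0 \frac{b}{2} = 0$)
$Y{\left(-3,2 \right)} \left(-59\right) + U = 0 \left(-59\right) + 79 = 0 + 79 = 79$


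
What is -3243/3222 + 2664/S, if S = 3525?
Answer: -316463/1261950 ≈ -0.25077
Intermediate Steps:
-3243/3222 + 2664/S = -3243/3222 + 2664/3525 = -3243*1/3222 + 2664*(1/3525) = -1081/1074 + 888/1175 = -316463/1261950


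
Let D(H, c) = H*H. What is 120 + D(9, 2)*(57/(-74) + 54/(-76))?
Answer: 39/703 ≈ 0.055477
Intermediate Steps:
D(H, c) = H²
120 + D(9, 2)*(57/(-74) + 54/(-76)) = 120 + 9²*(57/(-74) + 54/(-76)) = 120 + 81*(57*(-1/74) + 54*(-1/76)) = 120 + 81*(-57/74 - 27/38) = 120 + 81*(-1041/703) = 120 - 84321/703 = 39/703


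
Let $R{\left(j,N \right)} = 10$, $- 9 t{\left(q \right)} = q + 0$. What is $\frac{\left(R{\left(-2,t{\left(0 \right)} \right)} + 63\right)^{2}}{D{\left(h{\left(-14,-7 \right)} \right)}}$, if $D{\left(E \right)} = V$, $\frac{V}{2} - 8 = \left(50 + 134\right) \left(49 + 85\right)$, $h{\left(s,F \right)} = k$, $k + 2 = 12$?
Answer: $\frac{5329}{49328} \approx 0.10803$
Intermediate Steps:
$k = 10$ ($k = -2 + 12 = 10$)
$h{\left(s,F \right)} = 10$
$t{\left(q \right)} = - \frac{q}{9}$ ($t{\left(q \right)} = - \frac{q + 0}{9} = - \frac{q}{9}$)
$V = 49328$ ($V = 16 + 2 \left(50 + 134\right) \left(49 + 85\right) = 16 + 2 \cdot 184 \cdot 134 = 16 + 2 \cdot 24656 = 16 + 49312 = 49328$)
$D{\left(E \right)} = 49328$
$\frac{\left(R{\left(-2,t{\left(0 \right)} \right)} + 63\right)^{2}}{D{\left(h{\left(-14,-7 \right)} \right)}} = \frac{\left(10 + 63\right)^{2}}{49328} = 73^{2} \cdot \frac{1}{49328} = 5329 \cdot \frac{1}{49328} = \frac{5329}{49328}$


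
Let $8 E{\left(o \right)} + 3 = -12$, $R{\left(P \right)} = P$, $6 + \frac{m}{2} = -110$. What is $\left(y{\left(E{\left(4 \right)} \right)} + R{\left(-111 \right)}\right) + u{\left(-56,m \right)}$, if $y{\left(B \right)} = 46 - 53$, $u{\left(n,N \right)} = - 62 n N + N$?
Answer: $-805854$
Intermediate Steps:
$m = -232$ ($m = -12 + 2 \left(-110\right) = -12 - 220 = -232$)
$E{\left(o \right)} = - \frac{15}{8}$ ($E{\left(o \right)} = - \frac{3}{8} + \frac{1}{8} \left(-12\right) = - \frac{3}{8} - \frac{3}{2} = - \frac{15}{8}$)
$u{\left(n,N \right)} = N - 62 N n$ ($u{\left(n,N \right)} = - 62 N n + N = N - 62 N n$)
$y{\left(B \right)} = -7$ ($y{\left(B \right)} = 46 - 53 = -7$)
$\left(y{\left(E{\left(4 \right)} \right)} + R{\left(-111 \right)}\right) + u{\left(-56,m \right)} = \left(-7 - 111\right) - 232 \left(1 - -3472\right) = -118 - 232 \left(1 + 3472\right) = -118 - 805736 = -805854$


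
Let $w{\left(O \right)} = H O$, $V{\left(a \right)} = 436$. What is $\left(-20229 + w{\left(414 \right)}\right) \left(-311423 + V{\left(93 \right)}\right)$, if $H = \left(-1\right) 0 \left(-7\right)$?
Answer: $6290956023$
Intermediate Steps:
$H = 0$ ($H = 0 \left(-7\right) = 0$)
$w{\left(O \right)} = 0$ ($w{\left(O \right)} = 0 O = 0$)
$\left(-20229 + w{\left(414 \right)}\right) \left(-311423 + V{\left(93 \right)}\right) = \left(-20229 + 0\right) \left(-311423 + 436\right) = \left(-20229\right) \left(-310987\right) = 6290956023$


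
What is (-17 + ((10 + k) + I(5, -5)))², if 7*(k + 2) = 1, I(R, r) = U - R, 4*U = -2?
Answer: 40401/196 ≈ 206.13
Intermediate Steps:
U = -½ (U = (¼)*(-2) = -½ ≈ -0.50000)
I(R, r) = -½ - R
k = -13/7 (k = -2 + (⅐)*1 = -2 + ⅐ = -13/7 ≈ -1.8571)
(-17 + ((10 + k) + I(5, -5)))² = (-17 + ((10 - 13/7) + (-½ - 1*5)))² = (-17 + (57/7 + (-½ - 5)))² = (-17 + (57/7 - 11/2))² = (-17 + 37/14)² = (-201/14)² = 40401/196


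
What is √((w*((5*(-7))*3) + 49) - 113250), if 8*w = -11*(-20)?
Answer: I*√464354/2 ≈ 340.72*I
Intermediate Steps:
w = 55/2 (w = (-11*(-20))/8 = (⅛)*220 = 55/2 ≈ 27.500)
√((w*((5*(-7))*3) + 49) - 113250) = √((55*((5*(-7))*3)/2 + 49) - 113250) = √((55*(-35*3)/2 + 49) - 113250) = √(((55/2)*(-105) + 49) - 113250) = √((-5775/2 + 49) - 113250) = √(-5677/2 - 113250) = √(-232177/2) = I*√464354/2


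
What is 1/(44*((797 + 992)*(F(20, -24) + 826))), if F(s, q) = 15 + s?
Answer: 1/67774476 ≈ 1.4755e-8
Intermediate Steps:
1/(44*((797 + 992)*(F(20, -24) + 826))) = 1/(44*((797 + 992)*((15 + 20) + 826))) = 1/(44*(1789*(35 + 826))) = 1/(44*(1789*861)) = 1/(44*1540329) = 1/67774476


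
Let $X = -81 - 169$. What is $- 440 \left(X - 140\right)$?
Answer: $171600$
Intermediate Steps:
$X = -250$
$- 440 \left(X - 140\right) = - 440 \left(-250 - 140\right) = \left(-440\right) \left(-390\right) = 171600$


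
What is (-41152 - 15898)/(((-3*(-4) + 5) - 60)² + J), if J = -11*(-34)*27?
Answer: -57050/11947 ≈ -4.7753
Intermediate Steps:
J = 10098 (J = 374*27 = 10098)
(-41152 - 15898)/(((-3*(-4) + 5) - 60)² + J) = (-41152 - 15898)/(((-3*(-4) + 5) - 60)² + 10098) = -57050/(((12 + 5) - 60)² + 10098) = -57050/((17 - 60)² + 10098) = -57050/((-43)² + 10098) = -57050/(1849 + 10098) = -57050/11947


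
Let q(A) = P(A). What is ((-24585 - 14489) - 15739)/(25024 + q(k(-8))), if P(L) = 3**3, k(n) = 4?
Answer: -54813/25051 ≈ -2.1881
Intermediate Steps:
P(L) = 27
q(A) = 27
((-24585 - 14489) - 15739)/(25024 + q(k(-8))) = ((-24585 - 14489) - 15739)/(25024 + 27) = (-39074 - 15739)/25051 = -54813*1/25051 = -54813/25051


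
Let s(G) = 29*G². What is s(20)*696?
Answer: 8073600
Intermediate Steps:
s(20)*696 = (29*20²)*696 = (29*400)*696 = 11600*696 = 8073600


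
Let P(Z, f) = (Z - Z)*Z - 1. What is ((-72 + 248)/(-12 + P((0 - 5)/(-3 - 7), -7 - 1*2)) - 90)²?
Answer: 1811716/169 ≈ 10720.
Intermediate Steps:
P(Z, f) = -1 (P(Z, f) = 0*Z - 1 = 0 - 1 = -1)
((-72 + 248)/(-12 + P((0 - 5)/(-3 - 7), -7 - 1*2)) - 90)² = ((-72 + 248)/(-12 - 1) - 90)² = (176/(-13) - 90)² = (176*(-1/13) - 90)² = (-176/13 - 90)² = (-1346/13)² = 1811716/169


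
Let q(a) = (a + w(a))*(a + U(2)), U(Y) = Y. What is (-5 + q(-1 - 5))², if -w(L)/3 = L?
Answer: 2809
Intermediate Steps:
w(L) = -3*L
q(a) = -2*a*(2 + a) (q(a) = (a - 3*a)*(a + 2) = (-2*a)*(2 + a) = -2*a*(2 + a))
(-5 + q(-1 - 5))² = (-5 + 2*(-1 - 5)*(-2 - (-1 - 5)))² = (-5 + 2*(-6)*(-2 - 1*(-6)))² = (-5 + 2*(-6)*(-2 + 6))² = (-5 + 2*(-6)*4)² = (-5 - 48)² = (-53)² = 2809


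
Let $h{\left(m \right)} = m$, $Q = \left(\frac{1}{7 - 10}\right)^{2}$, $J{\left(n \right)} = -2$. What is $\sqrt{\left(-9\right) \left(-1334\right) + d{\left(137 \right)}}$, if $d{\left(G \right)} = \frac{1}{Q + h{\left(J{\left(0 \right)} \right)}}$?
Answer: $\frac{3 \sqrt{385509}}{17} \approx 109.57$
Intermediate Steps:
$Q = \frac{1}{9}$ ($Q = \left(\frac{1}{-3}\right)^{2} = \left(- \frac{1}{3}\right)^{2} = \frac{1}{9} \approx 0.11111$)
$d{\left(G \right)} = - \frac{9}{17}$ ($d{\left(G \right)} = \frac{1}{\frac{1}{9} - 2} = \frac{1}{- \frac{17}{9}} = - \frac{9}{17}$)
$\sqrt{\left(-9\right) \left(-1334\right) + d{\left(137 \right)}} = \sqrt{\left(-9\right) \left(-1334\right) - \frac{9}{17}} = \sqrt{12006 - \frac{9}{17}} = \sqrt{\frac{204093}{17}} = \frac{3 \sqrt{385509}}{17}$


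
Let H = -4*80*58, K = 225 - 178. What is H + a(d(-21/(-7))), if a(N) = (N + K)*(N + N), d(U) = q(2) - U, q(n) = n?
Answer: -18652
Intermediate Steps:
K = 47
H = -18560 (H = -320*58 = -18560)
d(U) = 2 - U
a(N) = 2*N*(47 + N) (a(N) = (N + 47)*(N + N) = (47 + N)*(2*N) = 2*N*(47 + N))
H + a(d(-21/(-7))) = -18560 + 2*(2 - (-21)/(-7))*(47 + (2 - (-21)/(-7))) = -18560 + 2*(2 - (-21)*(-1)/7)*(47 + (2 - (-21)*(-1)/7)) = -18560 + 2*(2 - 1*3)*(47 + (2 - 1*3)) = -18560 + 2*(2 - 3)*(47 + (2 - 3)) = -18560 + 2*(-1)*(47 - 1) = -18560 + 2*(-1)*46 = -18560 - 92 = -18652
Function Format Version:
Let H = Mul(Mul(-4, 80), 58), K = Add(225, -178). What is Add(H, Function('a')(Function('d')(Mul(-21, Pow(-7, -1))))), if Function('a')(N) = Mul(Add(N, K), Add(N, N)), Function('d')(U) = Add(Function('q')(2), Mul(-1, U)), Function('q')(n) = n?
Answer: -18652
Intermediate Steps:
K = 47
H = -18560 (H = Mul(-320, 58) = -18560)
Function('d')(U) = Add(2, Mul(-1, U))
Function('a')(N) = Mul(2, N, Add(47, N)) (Function('a')(N) = Mul(Add(N, 47), Add(N, N)) = Mul(Add(47, N), Mul(2, N)) = Mul(2, N, Add(47, N)))
Add(H, Function('a')(Function('d')(Mul(-21, Pow(-7, -1))))) = Add(-18560, Mul(2, Add(2, Mul(-1, Mul(-21, Pow(-7, -1)))), Add(47, Add(2, Mul(-1, Mul(-21, Pow(-7, -1))))))) = Add(-18560, Mul(2, Add(2, Mul(-1, Mul(-21, Rational(-1, 7)))), Add(47, Add(2, Mul(-1, Mul(-21, Rational(-1, 7))))))) = Add(-18560, Mul(2, Add(2, Mul(-1, 3)), Add(47, Add(2, Mul(-1, 3))))) = Add(-18560, Mul(2, Add(2, -3), Add(47, Add(2, -3)))) = Add(-18560, Mul(2, -1, Add(47, -1))) = Add(-18560, Mul(2, -1, 46)) = Add(-18560, -92) = -18652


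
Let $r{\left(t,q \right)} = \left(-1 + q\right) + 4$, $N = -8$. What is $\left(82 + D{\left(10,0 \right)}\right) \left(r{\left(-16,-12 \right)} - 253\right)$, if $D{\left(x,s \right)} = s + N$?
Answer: $-19388$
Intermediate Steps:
$r{\left(t,q \right)} = 3 + q$
$D{\left(x,s \right)} = -8 + s$ ($D{\left(x,s \right)} = s - 8 = -8 + s$)
$\left(82 + D{\left(10,0 \right)}\right) \left(r{\left(-16,-12 \right)} - 253\right) = \left(82 + \left(-8 + 0\right)\right) \left(\left(3 - 12\right) - 253\right) = \left(82 - 8\right) \left(-9 - 253\right) = 74 \left(-262\right) = -19388$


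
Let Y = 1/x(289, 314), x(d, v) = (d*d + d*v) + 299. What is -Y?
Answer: -1/174566 ≈ -5.7285e-6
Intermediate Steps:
x(d, v) = 299 + d² + d*v (x(d, v) = (d² + d*v) + 299 = 299 + d² + d*v)
Y = 1/174566 (Y = 1/(299 + 289² + 289*314) = 1/(299 + 83521 + 90746) = 1/174566 ≈ 5.7285e-6)
-Y = -1*1/174566 = -1/174566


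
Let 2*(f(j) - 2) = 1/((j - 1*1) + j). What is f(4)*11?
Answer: 319/14 ≈ 22.786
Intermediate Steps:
f(j) = 2 + 1/(2*(-1 + 2*j)) (f(j) = 2 + 1/(2*((j - 1*1) + j)) = 2 + 1/(2*((j - 1) + j)) = 2 + 1/(2*((-1 + j) + j)) = 2 + 1/(2*(-1 + 2*j)))
f(4)*11 = ((-3 + 8*4)/(2*(-1 + 2*4)))*11 = ((-3 + 32)/(2*(-1 + 8)))*11 = ((½)*29/7)*11 = ((½)*(⅐)*29)*11 = (29/14)*11 = 319/14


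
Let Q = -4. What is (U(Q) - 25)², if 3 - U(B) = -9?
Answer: 169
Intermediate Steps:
U(B) = 12 (U(B) = 3 - 1*(-9) = 3 + 9 = 12)
(U(Q) - 25)² = (12 - 25)² = (-13)² = 169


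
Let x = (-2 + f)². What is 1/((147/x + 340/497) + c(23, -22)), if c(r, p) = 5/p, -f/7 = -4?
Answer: 3695692/2491959 ≈ 1.4830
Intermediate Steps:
f = 28 (f = -7*(-4) = 28)
x = 676 (x = (-2 + 28)² = 26² = 676)
1/((147/x + 340/497) + c(23, -22)) = 1/((147/676 + 340/497) + 5/(-22)) = 1/((147*(1/676) + 340*(1/497)) + 5*(-1/22)) = 1/((147/676 + 340/497) - 5/22) = 1/(302899/335972 - 5/22) = 1/(2491959/3695692) = 3695692/2491959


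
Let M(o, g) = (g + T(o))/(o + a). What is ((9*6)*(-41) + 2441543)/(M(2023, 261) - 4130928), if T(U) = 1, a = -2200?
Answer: -431761233/731174518 ≈ -0.59050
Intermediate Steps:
M(o, g) = (1 + g)/(-2200 + o) (M(o, g) = (g + 1)/(o - 2200) = (1 + g)/(-2200 + o))
((9*6)*(-41) + 2441543)/(M(2023, 261) - 4130928) = ((9*6)*(-41) + 2441543)/((1 + 261)/(-2200 + 2023) - 4130928) = (54*(-41) + 2441543)/(262/(-177) - 4130928) = (-2214 + 2441543)/(-1/177*262 - 4130928) = 2439329/(-262/177 - 4130928) = 2439329/(-731174518/177) = 2439329*(-177/731174518) = -431761233/731174518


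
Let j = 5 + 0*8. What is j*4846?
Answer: 24230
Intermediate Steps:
j = 5 (j = 5 + 0 = 5)
j*4846 = 5*4846 = 24230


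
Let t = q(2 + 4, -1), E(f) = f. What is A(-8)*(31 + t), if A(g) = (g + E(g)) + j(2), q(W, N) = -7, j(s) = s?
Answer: -336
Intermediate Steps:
A(g) = 2 + 2*g (A(g) = (g + g) + 2 = 2*g + 2 = 2 + 2*g)
t = -7
A(-8)*(31 + t) = (2 + 2*(-8))*(31 - 7) = (2 - 16)*24 = -14*24 = -336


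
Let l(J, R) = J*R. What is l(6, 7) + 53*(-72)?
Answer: -3774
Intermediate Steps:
l(6, 7) + 53*(-72) = 6*7 + 53*(-72) = 42 - 3816 = -3774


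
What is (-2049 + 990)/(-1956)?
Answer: 353/652 ≈ 0.54141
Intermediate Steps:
(-2049 + 990)/(-1956) = -1059*(-1/1956) = 353/652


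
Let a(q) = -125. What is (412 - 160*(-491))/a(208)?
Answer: -78972/125 ≈ -631.78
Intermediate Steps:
(412 - 160*(-491))/a(208) = (412 - 160*(-491))/(-125) = (412 + 78560)*(-1/125) = 78972*(-1/125) = -78972/125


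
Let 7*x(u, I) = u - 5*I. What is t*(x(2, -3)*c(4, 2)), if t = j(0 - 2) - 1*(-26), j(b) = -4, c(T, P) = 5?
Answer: 1870/7 ≈ 267.14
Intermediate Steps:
x(u, I) = -5*I/7 + u/7 (x(u, I) = (u - 5*I)/7 = -5*I/7 + u/7)
t = 22 (t = -4 - 1*(-26) = -4 + 26 = 22)
t*(x(2, -3)*c(4, 2)) = 22*((-5/7*(-3) + (⅐)*2)*5) = 22*((15/7 + 2/7)*5) = 22*((17/7)*5) = 22*(85/7) = 1870/7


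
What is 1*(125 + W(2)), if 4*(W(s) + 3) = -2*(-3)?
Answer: 247/2 ≈ 123.50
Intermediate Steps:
W(s) = -3/2 (W(s) = -3 + (-2*(-3))/4 = -3 + (¼)*6 = -3 + 3/2 = -3/2)
1*(125 + W(2)) = 1*(125 - 3/2) = 1*(247/2) = 247/2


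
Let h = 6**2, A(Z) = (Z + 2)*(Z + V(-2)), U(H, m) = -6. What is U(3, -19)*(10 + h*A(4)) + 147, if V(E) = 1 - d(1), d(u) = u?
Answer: -5097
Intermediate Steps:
V(E) = 0 (V(E) = 1 - 1*1 = 1 - 1 = 0)
A(Z) = Z*(2 + Z) (A(Z) = (Z + 2)*(Z + 0) = (2 + Z)*Z = Z*(2 + Z))
h = 36
U(3, -19)*(10 + h*A(4)) + 147 = -6*(10 + 36*(4*(2 + 4))) + 147 = -6*(10 + 36*(4*6)) + 147 = -6*(10 + 36*24) + 147 = -6*(10 + 864) + 147 = -6*874 + 147 = -5244 + 147 = -5097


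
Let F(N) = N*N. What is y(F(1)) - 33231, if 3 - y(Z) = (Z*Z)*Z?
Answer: -33229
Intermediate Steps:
F(N) = N²
y(Z) = 3 - Z³ (y(Z) = 3 - Z*Z*Z = 3 - Z²*Z = 3 - Z³)
y(F(1)) - 33231 = (3 - (1²)³) - 33231 = (3 - 1*1³) - 33231 = (3 - 1*1) - 33231 = (3 - 1) - 33231 = 2 - 33231 = -33229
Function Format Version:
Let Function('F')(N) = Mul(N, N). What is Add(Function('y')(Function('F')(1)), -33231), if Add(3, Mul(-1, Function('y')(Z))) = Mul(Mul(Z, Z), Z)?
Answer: -33229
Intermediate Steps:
Function('F')(N) = Pow(N, 2)
Function('y')(Z) = Add(3, Mul(-1, Pow(Z, 3))) (Function('y')(Z) = Add(3, Mul(-1, Mul(Mul(Z, Z), Z))) = Add(3, Mul(-1, Mul(Pow(Z, 2), Z))) = Add(3, Mul(-1, Pow(Z, 3))))
Add(Function('y')(Function('F')(1)), -33231) = Add(Add(3, Mul(-1, Pow(Pow(1, 2), 3))), -33231) = Add(Add(3, Mul(-1, Pow(1, 3))), -33231) = Add(Add(3, Mul(-1, 1)), -33231) = Add(Add(3, -1), -33231) = Add(2, -33231) = -33229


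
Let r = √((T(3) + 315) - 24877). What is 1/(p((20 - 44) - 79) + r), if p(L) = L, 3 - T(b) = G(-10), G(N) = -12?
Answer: -103/35156 - I*√24547/35156 ≈ -0.0029298 - 0.0044566*I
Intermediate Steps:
T(b) = 15 (T(b) = 3 - 1*(-12) = 3 + 12 = 15)
r = I*√24547 (r = √((15 + 315) - 24877) = √(330 - 24877) = √(-24547) = I*√24547 ≈ 156.67*I)
1/(p((20 - 44) - 79) + r) = 1/(((20 - 44) - 79) + I*√24547) = 1/((-24 - 79) + I*√24547) = 1/(-103 + I*√24547)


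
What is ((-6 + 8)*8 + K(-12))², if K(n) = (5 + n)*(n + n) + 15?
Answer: 39601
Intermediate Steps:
K(n) = 15 + 2*n*(5 + n) (K(n) = (5 + n)*(2*n) + 15 = 2*n*(5 + n) + 15 = 15 + 2*n*(5 + n))
((-6 + 8)*8 + K(-12))² = ((-6 + 8)*8 + (15 + 2*(-12)² + 10*(-12)))² = (2*8 + (15 + 2*144 - 120))² = (16 + (15 + 288 - 120))² = (16 + 183)² = 199² = 39601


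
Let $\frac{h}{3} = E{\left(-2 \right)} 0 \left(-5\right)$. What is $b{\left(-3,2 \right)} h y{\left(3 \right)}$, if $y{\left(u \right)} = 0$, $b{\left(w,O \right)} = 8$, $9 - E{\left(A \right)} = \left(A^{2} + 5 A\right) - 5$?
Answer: $0$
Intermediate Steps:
$E{\left(A \right)} = 14 - A^{2} - 5 A$ ($E{\left(A \right)} = 9 - \left(\left(A^{2} + 5 A\right) - 5\right) = 9 - \left(-5 + A^{2} + 5 A\right) = 14 - A^{2} - 5 A$)
$h = 0$ ($h = 3 \left(14 - \left(-2\right)^{2} - -10\right) 0 \left(-5\right) = 3 \left(14 - 4 + 10\right) 0 \left(-5\right) = 3 \cdot 20 \cdot 0 \left(-5\right) = 3 \cdot 0 \left(-5\right) = 3 \cdot 0 = 0$)
$b{\left(-3,2 \right)} h y{\left(3 \right)} = 8 \cdot 0 \cdot 0 = 0 \cdot 0 = 0$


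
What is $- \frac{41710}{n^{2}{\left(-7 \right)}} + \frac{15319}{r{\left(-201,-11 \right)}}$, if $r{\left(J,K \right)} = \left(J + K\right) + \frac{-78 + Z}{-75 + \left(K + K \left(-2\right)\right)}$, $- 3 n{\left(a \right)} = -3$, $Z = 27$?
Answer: $- \frac{564774486}{13517} \approx -41783.0$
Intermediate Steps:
$n{\left(a \right)} = 1$ ($n{\left(a \right)} = \left(- \frac{1}{3}\right) \left(-3\right) = 1$)
$r{\left(J,K \right)} = J + K - \frac{51}{-75 - K}$ ($r{\left(J,K \right)} = \left(J + K\right) + \frac{-78 + 27}{-75 + \left(K + K \left(-2\right)\right)} = \left(J + K\right) - \frac{51}{-75 + \left(K - 2 K\right)} = \left(J + K\right) - \frac{51}{-75 - K} = J + K - \frac{51}{-75 - K}$)
$- \frac{41710}{n^{2}{\left(-7 \right)}} + \frac{15319}{r{\left(-201,-11 \right)}} = - \frac{41710}{1^{2}} + \frac{15319}{\frac{1}{75 - 11} \left(51 + \left(-11\right)^{2} + 75 \left(-201\right) + 75 \left(-11\right) - -2211\right)} = - \frac{41710}{1} + \frac{15319}{\frac{1}{64} \left(51 + 121 - 15075 - 825 + 2211\right)} = \left(-41710\right) 1 + \frac{15319}{\frac{1}{64} \left(-13517\right)} = -41710 + \frac{15319}{- \frac{13517}{64}} = -41710 + 15319 \left(- \frac{64}{13517}\right) = -41710 - \frac{980416}{13517} = - \frac{564774486}{13517}$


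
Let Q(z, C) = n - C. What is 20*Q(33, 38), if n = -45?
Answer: -1660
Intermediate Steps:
Q(z, C) = -45 - C
20*Q(33, 38) = 20*(-45 - 1*38) = 20*(-45 - 38) = 20*(-83) = -1660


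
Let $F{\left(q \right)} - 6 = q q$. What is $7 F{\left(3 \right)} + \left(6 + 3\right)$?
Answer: $114$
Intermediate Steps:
$F{\left(q \right)} = 6 + q^{2}$ ($F{\left(q \right)} = 6 + q q = 6 + q^{2}$)
$7 F{\left(3 \right)} + \left(6 + 3\right) = 7 \left(6 + 3^{2}\right) + \left(6 + 3\right) = 7 \left(6 + 9\right) + 9 = 7 \cdot 15 + 9 = 105 + 9 = 114$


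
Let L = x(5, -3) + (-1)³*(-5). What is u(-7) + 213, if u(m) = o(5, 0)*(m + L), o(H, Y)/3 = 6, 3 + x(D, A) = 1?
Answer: 141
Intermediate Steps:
x(D, A) = -2 (x(D, A) = -3 + 1 = -2)
o(H, Y) = 18 (o(H, Y) = 3*6 = 18)
L = 3 (L = -2 + (-1)³*(-5) = -2 - 1*(-5) = -2 + 5 = 3)
u(m) = 54 + 18*m (u(m) = 18*(m + 3) = 18*(3 + m) = 54 + 18*m)
u(-7) + 213 = (54 + 18*(-7)) + 213 = (54 - 126) + 213 = -72 + 213 = 141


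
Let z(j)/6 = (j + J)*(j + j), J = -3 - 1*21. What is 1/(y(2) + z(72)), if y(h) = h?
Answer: 1/41474 ≈ 2.4111e-5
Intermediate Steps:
J = -24 (J = -3 - 21 = -24)
z(j) = 12*j*(-24 + j) (z(j) = 6*((j - 24)*(j + j)) = 6*((-24 + j)*(2*j)) = 6*(2*j*(-24 + j)) = 12*j*(-24 + j))
1/(y(2) + z(72)) = 1/(2 + 12*72*(-24 + 72)) = 1/(2 + 12*72*48) = 1/(2 + 41472) = 1/41474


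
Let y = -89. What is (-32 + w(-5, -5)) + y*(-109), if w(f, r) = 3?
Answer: 9672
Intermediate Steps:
(-32 + w(-5, -5)) + y*(-109) = (-32 + 3) - 89*(-109) = -29 + 9701 = 9672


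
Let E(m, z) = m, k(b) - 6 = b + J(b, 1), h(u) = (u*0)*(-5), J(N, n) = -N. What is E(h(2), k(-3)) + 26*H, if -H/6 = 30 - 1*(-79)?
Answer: -17004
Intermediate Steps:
h(u) = 0 (h(u) = 0*(-5) = 0)
H = -654 (H = -6*(30 - 1*(-79)) = -6*(30 + 79) = -6*109 = -654)
k(b) = 6 (k(b) = 6 + (b - b) = 6 + 0 = 6)
E(h(2), k(-3)) + 26*H = 0 + 26*(-654) = 0 - 17004 = -17004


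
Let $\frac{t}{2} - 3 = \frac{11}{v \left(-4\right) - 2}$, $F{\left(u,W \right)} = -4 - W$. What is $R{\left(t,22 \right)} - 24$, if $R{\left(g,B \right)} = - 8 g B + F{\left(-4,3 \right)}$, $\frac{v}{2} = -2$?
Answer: $- \frac{9545}{7} \approx -1363.6$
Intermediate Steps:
$v = -4$ ($v = 2 \left(-2\right) = -4$)
$t = \frac{53}{7}$ ($t = 6 + 2 \frac{11}{\left(-4\right) \left(-4\right) - 2} = 6 + 2 \frac{11}{16 - 2} = 6 + 2 \cdot \frac{11}{14} = 6 + \frac{11}{7} = \frac{53}{7} \approx 7.5714$)
$R{\left(g,B \right)} = -7 - 8 B g$ ($R{\left(g,B \right)} = - 8 g B - 7 = - 8 B g - 7 = -7 - 8 B g$)
$R{\left(t,22 \right)} - 24 = \left(-7 - 176 \cdot \frac{53}{7}\right) - 24 = \left(-7 - \frac{9328}{7}\right) - 24 = - \frac{9377}{7} - 24 = - \frac{9545}{7}$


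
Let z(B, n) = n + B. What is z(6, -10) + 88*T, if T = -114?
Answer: -10036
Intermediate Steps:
z(B, n) = B + n
z(6, -10) + 88*T = (6 - 10) + 88*(-114) = -4 - 10032 = -10036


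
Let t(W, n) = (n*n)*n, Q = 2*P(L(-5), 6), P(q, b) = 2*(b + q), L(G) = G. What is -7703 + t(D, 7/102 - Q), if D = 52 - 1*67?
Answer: -8238966425/1061208 ≈ -7763.8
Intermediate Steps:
P(q, b) = 2*b + 2*q
D = -15 (D = 52 - 67 = -15)
Q = 4 (Q = 2*(2*6 + 2*(-5)) = 2*(12 - 10) = 2*2 = 4)
t(W, n) = n³ (t(W, n) = n²*n = n³)
-7703 + t(D, 7/102 - Q) = -7703 + (7/102 - 1*4)³ = -7703 + (7*(1/102) - 4)³ = -7703 + (7/102 - 4)³ = -7703 + (-401/102)³ = -7703 - 64481201/1061208 = -8238966425/1061208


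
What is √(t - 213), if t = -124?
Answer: I*√337 ≈ 18.358*I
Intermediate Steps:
√(t - 213) = √(-124 - 213) = √(-337) = I*√337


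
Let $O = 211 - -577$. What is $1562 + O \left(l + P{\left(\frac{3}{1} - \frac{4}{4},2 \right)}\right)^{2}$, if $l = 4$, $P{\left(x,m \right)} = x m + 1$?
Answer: $65390$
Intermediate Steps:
$P{\left(x,m \right)} = 1 + m x$ ($P{\left(x,m \right)} = m x + 1 = 1 + m x$)
$O = 788$ ($O = 211 + 577 = 788$)
$1562 + O \left(l + P{\left(\frac{3}{1} - \frac{4}{4},2 \right)}\right)^{2} = 1562 + 788 \left(4 + \left(1 + 2 \left(\frac{3}{1} - \frac{4}{4}\right)\right)\right)^{2} = 1562 + 788 \left(4 + \left(1 + 2 \left(3 \cdot 1 - 1\right)\right)\right)^{2} = 1562 + 788 \left(4 + \left(1 + 2 \left(3 - 1\right)\right)\right)^{2} = 1562 + 788 \left(4 + \left(1 + 2 \cdot 2\right)\right)^{2} = 1562 + 788 \left(4 + \left(1 + 4\right)\right)^{2} = 1562 + 788 \left(4 + 5\right)^{2} = 1562 + 788 \cdot 9^{2} = 1562 + 788 \cdot 81 = 1562 + 63828 = 65390$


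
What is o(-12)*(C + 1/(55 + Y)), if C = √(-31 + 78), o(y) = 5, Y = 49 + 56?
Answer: 1/32 + 5*√47 ≈ 34.310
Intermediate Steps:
Y = 105
C = √47 ≈ 6.8557
o(-12)*(C + 1/(55 + Y)) = 5*(√47 + 1/(55 + 105)) = 5*(√47 + 1/160) = 5*(1/160 + √47) = 1/32 + 5*√47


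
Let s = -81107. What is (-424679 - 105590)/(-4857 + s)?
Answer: 530269/85964 ≈ 6.1685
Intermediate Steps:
(-424679 - 105590)/(-4857 + s) = (-424679 - 105590)/(-4857 - 81107) = -530269/(-85964) = -530269*(-1/85964) = 530269/85964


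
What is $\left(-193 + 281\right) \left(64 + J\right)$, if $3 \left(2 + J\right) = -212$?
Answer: $- \frac{2288}{3} \approx -762.67$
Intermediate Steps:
$J = - \frac{218}{3}$ ($J = -2 + \frac{1}{3} \left(-212\right) = -2 - \frac{212}{3} = - \frac{218}{3} \approx -72.667$)
$\left(-193 + 281\right) \left(64 + J\right) = \left(-193 + 281\right) \left(64 - \frac{218}{3}\right) = 88 \left(- \frac{26}{3}\right) = - \frac{2288}{3}$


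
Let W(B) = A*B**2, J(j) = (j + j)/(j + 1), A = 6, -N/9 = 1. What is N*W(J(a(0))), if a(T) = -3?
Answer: -486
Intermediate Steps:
N = -9 (N = -9*1 = -9)
J(j) = 2*j/(1 + j) (J(j) = (2*j)/(1 + j) = 2*j/(1 + j))
W(B) = 6*B**2
N*W(J(a(0))) = -54*(2*(-3)/(1 - 3))**2 = -54*(2*(-3)/(-2))**2 = -54*(2*(-3)*(-1/2))**2 = -54*3**2 = -54*9 = -9*54 = -486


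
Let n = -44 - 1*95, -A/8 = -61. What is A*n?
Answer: -67832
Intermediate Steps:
A = 488 (A = -8*(-61) = 488)
n = -139 (n = -44 - 95 = -139)
A*n = 488*(-139) = -67832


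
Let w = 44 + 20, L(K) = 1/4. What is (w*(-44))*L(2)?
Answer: -704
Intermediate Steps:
L(K) = ¼
w = 64
(w*(-44))*L(2) = (64*(-44))*(¼) = -2816*¼ = -704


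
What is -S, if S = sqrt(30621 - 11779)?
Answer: -sqrt(18842) ≈ -137.27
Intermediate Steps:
S = sqrt(18842) ≈ 137.27
-S = -sqrt(18842)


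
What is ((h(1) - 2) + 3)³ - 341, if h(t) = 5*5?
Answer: 17235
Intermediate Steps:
h(t) = 25
((h(1) - 2) + 3)³ - 341 = ((25 - 2) + 3)³ - 341 = (23 + 3)³ - 341 = 26³ - 341 = 17576 - 341 = 17235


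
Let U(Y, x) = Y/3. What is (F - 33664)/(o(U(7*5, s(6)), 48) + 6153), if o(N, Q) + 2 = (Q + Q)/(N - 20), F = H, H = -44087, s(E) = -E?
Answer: -1943775/153487 ≈ -12.664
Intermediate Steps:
F = -44087
U(Y, x) = Y/3 (U(Y, x) = Y*(1/3) = Y/3)
o(N, Q) = -2 + 2*Q/(-20 + N) (o(N, Q) = -2 + (Q + Q)/(N - 20) = -2 + (2*Q)/(-20 + N) = -2 + 2*Q/(-20 + N))
(F - 33664)/(o(U(7*5, s(6)), 48) + 6153) = (-44087 - 33664)/(2*(20 + 48 - 7*5/3)/(-20 + (7*5)/3) + 6153) = -77751/(2*(20 + 48 - 35/3)/(-20 + (1/3)*35) + 6153) = -77751/(2*(20 + 48 - 1*35/3)/(-20 + 35/3) + 6153) = -77751/(2*(20 + 48 - 35/3)/(-25/3) + 6153) = -77751/(2*(-3/25)*(169/3) + 6153) = -77751/(-338/25 + 6153) = -77751/153487/25 = -77751*25/153487 = -1943775/153487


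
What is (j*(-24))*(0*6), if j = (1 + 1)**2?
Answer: 0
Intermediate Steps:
j = 4 (j = 2**2 = 4)
(j*(-24))*(0*6) = (4*(-24))*(0*6) = -96*0 = 0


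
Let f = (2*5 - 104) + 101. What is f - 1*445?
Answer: -438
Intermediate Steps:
f = 7 (f = (10 - 104) + 101 = -94 + 101 = 7)
f - 1*445 = 7 - 1*445 = 7 - 445 = -438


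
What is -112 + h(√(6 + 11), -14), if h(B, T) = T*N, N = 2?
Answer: -140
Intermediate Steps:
h(B, T) = 2*T (h(B, T) = T*2 = 2*T)
-112 + h(√(6 + 11), -14) = -112 + 2*(-14) = -112 - 28 = -140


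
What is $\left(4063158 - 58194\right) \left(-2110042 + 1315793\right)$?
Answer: $-3180938652036$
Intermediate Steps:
$\left(4063158 - 58194\right) \left(-2110042 + 1315793\right) = \left(4063158 - 58194\right) \left(-794249\right) = 4004964 \left(-794249\right) = -3180938652036$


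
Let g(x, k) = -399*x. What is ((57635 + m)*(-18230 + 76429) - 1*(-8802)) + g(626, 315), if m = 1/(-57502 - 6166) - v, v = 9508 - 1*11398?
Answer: 220549422038805/63668 ≈ 3.4641e+9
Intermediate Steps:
v = -1890 (v = 9508 - 11398 = -1890)
m = 120332519/63668 (m = 1/(-57502 - 6166) - 1*(-1890) = 1/(-63668) + 1890 = -1/63668 + 1890 = 120332519/63668 ≈ 1890.0)
((57635 + m)*(-18230 + 76429) - 1*(-8802)) + g(626, 315) = ((57635 + 120332519/63668)*(-18230 + 76429) - 1*(-8802)) - 399*626 = ((3789837699/63668)*58199 + 8802) - 249774 = (220564764244101/63668 + 8802) - 249774 = 220565324649837/63668 - 249774 = 220549422038805/63668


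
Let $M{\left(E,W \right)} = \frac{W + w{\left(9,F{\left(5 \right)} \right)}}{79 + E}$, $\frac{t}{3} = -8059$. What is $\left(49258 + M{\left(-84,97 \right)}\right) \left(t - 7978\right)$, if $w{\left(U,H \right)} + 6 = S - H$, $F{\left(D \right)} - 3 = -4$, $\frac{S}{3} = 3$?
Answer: $-1583241459$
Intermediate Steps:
$S = 9$ ($S = 3 \cdot 3 = 9$)
$F{\left(D \right)} = -1$ ($F{\left(D \right)} = 3 - 4 = -1$)
$t = -24177$ ($t = 3 \left(-8059\right) = -24177$)
$w{\left(U,H \right)} = 3 - H$ ($w{\left(U,H \right)} = -6 - \left(-9 + H\right) = 3 - H$)
$M{\left(E,W \right)} = \frac{4 + W}{79 + E}$ ($M{\left(E,W \right)} = \frac{W + \left(3 - -1\right)}{79 + E} = \frac{W + \left(3 + 1\right)}{79 + E} = \frac{W + 4}{79 + E} = \frac{4 + W}{79 + E}$)
$\left(49258 + M{\left(-84,97 \right)}\right) \left(t - 7978\right) = \left(49258 + \frac{4 + 97}{79 - 84}\right) \left(-24177 - 7978\right) = \left(49258 + \frac{1}{-5} \cdot 101\right) \left(-32155\right) = \left(49258 - \frac{101}{5}\right) \left(-32155\right) = \frac{246189}{5} \left(-32155\right) = -1583241459$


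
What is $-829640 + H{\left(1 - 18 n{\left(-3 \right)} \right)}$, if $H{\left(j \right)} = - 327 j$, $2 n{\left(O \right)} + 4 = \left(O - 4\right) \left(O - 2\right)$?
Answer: $-738734$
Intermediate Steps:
$n{\left(O \right)} = -2 + \frac{\left(-4 + O\right) \left(-2 + O\right)}{2}$ ($n{\left(O \right)} = -2 + \frac{\left(O - 4\right) \left(O - 2\right)}{2} = -2 + \frac{\left(-4 + O\right) \left(-2 + O\right)}{2}$)
$-829640 + H{\left(1 - 18 n{\left(-3 \right)} \right)} = -829640 - 327 \left(1 - 18 \left(2 + \frac{\left(-3\right)^{2}}{2} - -9\right)\right) = -829640 - 327 \left(1 - 18 \left(2 + \frac{1}{2} \cdot 9 + 9\right)\right) = -829640 - 327 \left(1 - 18 \left(2 + \frac{9}{2} + 9\right)\right) = -829640 - 327 \left(1 - 279\right) = -829640 - -90906 = -829640 + 90906 = -738734$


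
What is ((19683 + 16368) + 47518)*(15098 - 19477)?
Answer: -365948651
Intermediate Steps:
((19683 + 16368) + 47518)*(15098 - 19477) = (36051 + 47518)*(-4379) = 83569*(-4379) = -365948651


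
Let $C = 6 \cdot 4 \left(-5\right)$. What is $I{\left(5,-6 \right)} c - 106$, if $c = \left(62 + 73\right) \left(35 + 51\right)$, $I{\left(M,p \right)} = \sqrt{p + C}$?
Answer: $-106 + 34830 i \sqrt{14} \approx -106.0 + 1.3032 \cdot 10^{5} i$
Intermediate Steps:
$C = -120$ ($C = 24 \left(-5\right) = -120$)
$I{\left(M,p \right)} = \sqrt{-120 + p}$ ($I{\left(M,p \right)} = \sqrt{p - 120} = \sqrt{-120 + p}$)
$c = 11610$ ($c = 135 \cdot 86 = 11610$)
$I{\left(5,-6 \right)} c - 106 = \sqrt{-120 - 6} \cdot 11610 - 106 = \sqrt{-126} \cdot 11610 - 106 = 3 i \sqrt{14} \cdot 11610 - 106 = 34830 i \sqrt{14} - 106 = -106 + 34830 i \sqrt{14}$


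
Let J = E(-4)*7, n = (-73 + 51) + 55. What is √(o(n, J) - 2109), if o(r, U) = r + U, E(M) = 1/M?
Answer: I*√8311/2 ≈ 45.582*I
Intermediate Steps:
n = 33 (n = -22 + 55 = 33)
J = -7/4 (J = 7/(-4) = -¼*7 = -7/4 ≈ -1.7500)
o(r, U) = U + r
√(o(n, J) - 2109) = √((-7/4 + 33) - 2109) = √(125/4 - 2109) = √(-8311/4) = I*√8311/2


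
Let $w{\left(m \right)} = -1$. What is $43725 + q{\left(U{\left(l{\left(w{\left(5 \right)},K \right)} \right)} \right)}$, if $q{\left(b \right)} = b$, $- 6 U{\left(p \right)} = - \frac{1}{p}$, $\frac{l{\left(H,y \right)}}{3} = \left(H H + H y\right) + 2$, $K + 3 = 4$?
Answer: $\frac{1574101}{36} \approx 43725.0$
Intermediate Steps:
$K = 1$ ($K = -3 + 4 = 1$)
$l{\left(H,y \right)} = 6 + 3 H^{2} + 3 H y$ ($l{\left(H,y \right)} = 3 \left(\left(H H + H y\right) + 2\right) = 3 \left(\left(H^{2} + H y\right) + 2\right) = 3 \left(2 + H^{2} + H y\right) = 6 + 3 H^{2} + 3 H y$)
$U{\left(p \right)} = \frac{1}{6 p}$ ($U{\left(p \right)} = - \frac{\left(-1\right) \frac{1}{p}}{6} = \frac{1}{6 p}$)
$43725 + q{\left(U{\left(l{\left(w{\left(5 \right)},K \right)} \right)} \right)} = 43725 + \frac{1}{6 \left(6 + 3 \left(-1\right)^{2} + 3 \left(-1\right) 1\right)} = 43725 + \frac{1}{6 \left(6 + 3 \cdot 1 - 3\right)} = 43725 + \frac{1}{6 \left(6 + 3 - 3\right)} = 43725 + \frac{1}{6 \cdot 6} = 43725 + \frac{1}{6} \cdot \frac{1}{6} = 43725 + \frac{1}{36} = \frac{1574101}{36}$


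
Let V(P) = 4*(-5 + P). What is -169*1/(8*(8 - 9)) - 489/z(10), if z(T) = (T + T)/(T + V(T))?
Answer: -5699/8 ≈ -712.38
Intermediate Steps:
V(P) = -20 + 4*P
z(T) = 2*T/(-20 + 5*T) (z(T) = (T + T)/(T + (-20 + 4*T)) = (2*T)/(-20 + 5*T) = 2*T/(-20 + 5*T))
-169*1/(8*(8 - 9)) - 489/z(10) = -169*1/(8*(8 - 9)) - 489/((2/5)*10/(-4 + 10)) = -169/((-1*8)) - 489/((2/5)*10/6) = -169/(-8) - 489/((2/5)*10*(1/6)) = -169*(-1/8) - 489/2/3 = 169/8 - 489*3/2 = 169/8 - 1467/2 = -5699/8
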